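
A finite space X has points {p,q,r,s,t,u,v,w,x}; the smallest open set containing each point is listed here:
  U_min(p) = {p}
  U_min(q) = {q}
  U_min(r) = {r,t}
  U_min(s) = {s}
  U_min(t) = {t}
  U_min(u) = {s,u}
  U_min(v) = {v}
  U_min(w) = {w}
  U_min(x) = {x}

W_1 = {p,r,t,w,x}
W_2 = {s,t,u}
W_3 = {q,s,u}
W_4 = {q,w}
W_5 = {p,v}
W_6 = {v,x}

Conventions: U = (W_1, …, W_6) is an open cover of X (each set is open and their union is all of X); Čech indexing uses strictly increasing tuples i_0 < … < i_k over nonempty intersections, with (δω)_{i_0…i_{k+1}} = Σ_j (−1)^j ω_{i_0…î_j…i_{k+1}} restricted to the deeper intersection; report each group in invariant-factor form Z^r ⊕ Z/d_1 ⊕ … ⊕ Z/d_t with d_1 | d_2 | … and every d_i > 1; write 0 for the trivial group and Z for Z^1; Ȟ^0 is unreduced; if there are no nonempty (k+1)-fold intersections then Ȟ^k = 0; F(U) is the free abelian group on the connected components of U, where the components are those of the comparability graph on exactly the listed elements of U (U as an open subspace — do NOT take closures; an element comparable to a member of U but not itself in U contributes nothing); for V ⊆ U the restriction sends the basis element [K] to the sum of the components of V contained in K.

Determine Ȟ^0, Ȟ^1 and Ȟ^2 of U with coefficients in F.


Ȟ^0 ≅ Z^7; Ȟ^1 ≅ 0; Ȟ^2 ≅ 0

nonempty intersections:
  W12={t} W14={w} W15={p} W16={x} W23={s,u} W34={q} W56={v}
components per intersection:
  W1: {p} {r,t} {w} {x}
  W2: {s,u} {t}
  W3: {q} {s,u}
  W4: {q} {w}
  W5: {p} {v}
  W6: {v} {x}
  W12: {t}
  W14: {w}
  W15: {p}
  W16: {x}
  W23: {s,u}
  W34: {q}
  W56: {v}
C dims 14,7; δ0: rk 7, SNF 1^7
Ȟ^0: (14−7)−0=7 ⇒ Z^7
Ȟ^1: (7−0)−7=0 ⇒ 0
Ȟ^2: (0−0)−0=0 ⇒ 0


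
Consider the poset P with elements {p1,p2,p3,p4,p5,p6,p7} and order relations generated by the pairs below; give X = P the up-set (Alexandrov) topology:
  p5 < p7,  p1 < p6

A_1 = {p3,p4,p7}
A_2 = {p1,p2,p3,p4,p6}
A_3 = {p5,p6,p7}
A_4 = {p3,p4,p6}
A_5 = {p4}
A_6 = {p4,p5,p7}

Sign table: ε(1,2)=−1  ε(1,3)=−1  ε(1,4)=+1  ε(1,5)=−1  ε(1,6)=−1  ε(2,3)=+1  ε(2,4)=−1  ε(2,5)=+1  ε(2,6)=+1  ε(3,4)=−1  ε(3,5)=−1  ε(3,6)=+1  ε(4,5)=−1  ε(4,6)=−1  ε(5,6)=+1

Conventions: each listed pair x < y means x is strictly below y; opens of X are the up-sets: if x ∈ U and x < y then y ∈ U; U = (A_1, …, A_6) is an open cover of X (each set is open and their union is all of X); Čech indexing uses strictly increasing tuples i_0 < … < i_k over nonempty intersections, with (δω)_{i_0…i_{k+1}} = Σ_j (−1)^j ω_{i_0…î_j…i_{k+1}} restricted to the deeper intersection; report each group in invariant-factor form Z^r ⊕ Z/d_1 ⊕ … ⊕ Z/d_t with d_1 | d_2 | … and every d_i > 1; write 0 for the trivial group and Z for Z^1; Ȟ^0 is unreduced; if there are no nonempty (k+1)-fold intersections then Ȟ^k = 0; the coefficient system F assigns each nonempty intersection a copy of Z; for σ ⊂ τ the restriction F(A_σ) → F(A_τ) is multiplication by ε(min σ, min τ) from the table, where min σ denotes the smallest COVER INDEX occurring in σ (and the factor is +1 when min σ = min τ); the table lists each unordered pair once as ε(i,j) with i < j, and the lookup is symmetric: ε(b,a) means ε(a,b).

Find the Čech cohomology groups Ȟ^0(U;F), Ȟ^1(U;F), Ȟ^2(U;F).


nerve of the cover:
  A12={p3,p4} A13={p7} A14={p3,p4} A15={p4} A16={p4,p7} A23={p6} A24={p3,p4,p6} A25={p4} A26={p4} A34={p6} A36={p5,p7} A45={p4} A46={p4} A56={p4}
  A124={p3,p4} A125={p4} A126={p4} A136={p7} A145={p4} A146={p4} A156={p4} A234={p6} A245={p4} A246={p4} A256={p4} A456={p4}
  A1245={p4} A1246={p4} A1256={p4} A1456={p4} A2456={p4}
  A12456={p4}
C dims 6,14,12,5; δ0: rk 5, SNF 1^5; δ1: rk 8, SNF 1^8; δ2: rk 4, SNF 1^4
Ȟ^0 = (6 − 5) − 0 = 1, so Ȟ^0 ≅ Z
Ȟ^1 = (14 − 8) − 5 = 1, so Ȟ^1 ≅ Z
Ȟ^2 = (12 − 4) − 8 = 0, so Ȟ^2 ≅ 0

Ȟ^0 ≅ Z, Ȟ^1 ≅ Z and Ȟ^2 ≅ 0


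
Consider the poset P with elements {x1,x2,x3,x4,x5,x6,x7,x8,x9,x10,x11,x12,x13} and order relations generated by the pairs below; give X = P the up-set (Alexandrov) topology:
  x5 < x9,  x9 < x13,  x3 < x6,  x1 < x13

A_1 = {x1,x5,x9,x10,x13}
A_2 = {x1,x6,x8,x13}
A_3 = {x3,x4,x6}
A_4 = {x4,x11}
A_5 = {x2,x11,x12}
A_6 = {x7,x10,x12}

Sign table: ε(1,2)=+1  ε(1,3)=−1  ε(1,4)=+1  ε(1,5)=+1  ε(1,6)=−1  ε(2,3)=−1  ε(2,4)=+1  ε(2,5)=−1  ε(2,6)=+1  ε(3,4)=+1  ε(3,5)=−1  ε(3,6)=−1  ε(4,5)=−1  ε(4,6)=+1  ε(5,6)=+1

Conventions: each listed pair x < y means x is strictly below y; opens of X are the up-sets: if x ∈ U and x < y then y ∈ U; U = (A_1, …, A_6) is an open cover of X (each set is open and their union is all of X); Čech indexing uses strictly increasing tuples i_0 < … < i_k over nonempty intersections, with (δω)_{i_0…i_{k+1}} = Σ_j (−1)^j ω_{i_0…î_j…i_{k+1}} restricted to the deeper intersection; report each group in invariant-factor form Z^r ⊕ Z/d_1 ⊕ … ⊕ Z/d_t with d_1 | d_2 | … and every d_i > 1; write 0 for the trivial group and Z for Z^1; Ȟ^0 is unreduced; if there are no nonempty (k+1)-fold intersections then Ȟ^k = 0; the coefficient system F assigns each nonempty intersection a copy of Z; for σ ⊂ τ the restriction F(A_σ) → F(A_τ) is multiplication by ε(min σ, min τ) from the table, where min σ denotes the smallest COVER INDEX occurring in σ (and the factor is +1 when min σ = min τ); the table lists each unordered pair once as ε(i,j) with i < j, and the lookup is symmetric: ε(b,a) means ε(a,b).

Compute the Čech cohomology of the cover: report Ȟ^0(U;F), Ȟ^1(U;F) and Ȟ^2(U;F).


nonempty overlaps:
  A12={x1,x13} A16={x10} A23={x6} A34={x4} A45={x11} A56={x12}
C dims 6,6; δ0: rk 6, SNF 1^5·2
degree 0: 6−6−0 = 0 → Ȟ^0 ≅ 0
degree 1: 6−0−6 = 0 plus torsion [2] → Ȟ^1 ≅ Z/2
degree 2: 0−0−0 = 0 → Ȟ^2 ≅ 0

Ȟ^0(U;F) ≅ 0; Ȟ^1(U;F) ≅ Z/2; Ȟ^2(U;F) ≅ 0


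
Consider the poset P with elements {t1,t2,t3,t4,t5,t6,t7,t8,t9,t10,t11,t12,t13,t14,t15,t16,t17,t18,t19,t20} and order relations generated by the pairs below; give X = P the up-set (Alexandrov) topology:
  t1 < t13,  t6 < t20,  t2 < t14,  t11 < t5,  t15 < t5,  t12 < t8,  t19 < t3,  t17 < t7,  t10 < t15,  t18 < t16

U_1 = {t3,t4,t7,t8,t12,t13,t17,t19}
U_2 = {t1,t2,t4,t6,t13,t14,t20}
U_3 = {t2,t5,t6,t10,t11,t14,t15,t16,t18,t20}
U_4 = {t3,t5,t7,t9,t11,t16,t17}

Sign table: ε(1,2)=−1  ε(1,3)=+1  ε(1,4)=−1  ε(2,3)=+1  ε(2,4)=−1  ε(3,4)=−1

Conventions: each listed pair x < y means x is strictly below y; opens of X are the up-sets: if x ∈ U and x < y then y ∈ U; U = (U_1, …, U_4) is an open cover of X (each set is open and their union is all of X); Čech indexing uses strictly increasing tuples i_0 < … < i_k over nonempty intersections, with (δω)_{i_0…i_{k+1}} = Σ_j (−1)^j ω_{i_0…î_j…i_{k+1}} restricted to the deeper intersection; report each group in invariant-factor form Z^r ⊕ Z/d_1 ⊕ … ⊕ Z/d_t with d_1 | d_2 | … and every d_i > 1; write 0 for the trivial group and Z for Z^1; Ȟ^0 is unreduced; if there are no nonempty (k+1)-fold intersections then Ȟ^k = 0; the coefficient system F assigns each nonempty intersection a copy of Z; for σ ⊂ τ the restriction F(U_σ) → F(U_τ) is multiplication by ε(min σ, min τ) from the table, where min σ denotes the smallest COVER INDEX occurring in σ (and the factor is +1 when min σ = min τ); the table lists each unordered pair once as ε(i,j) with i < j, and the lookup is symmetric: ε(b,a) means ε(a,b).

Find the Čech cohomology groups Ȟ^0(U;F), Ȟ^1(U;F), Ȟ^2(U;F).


nonempty intersections:
  U12={t4,t13} U14={t3,t7,t17} U23={t2,t6,t14,t20} U34={t5,t11,t16}
C dims 4,4; δ0: rk 4, SNF 1^3·2
Ȟ^0: (4−4)−0=0 ⇒ 0
Ȟ^1: (4−0)−4=0 plus torsion [2] ⇒ Z/2
Ȟ^2: (0−0)−0=0 ⇒ 0

Ȟ^0(U;F) ≅ 0, Ȟ^1(U;F) ≅ Z/2 and Ȟ^2(U;F) ≅ 0


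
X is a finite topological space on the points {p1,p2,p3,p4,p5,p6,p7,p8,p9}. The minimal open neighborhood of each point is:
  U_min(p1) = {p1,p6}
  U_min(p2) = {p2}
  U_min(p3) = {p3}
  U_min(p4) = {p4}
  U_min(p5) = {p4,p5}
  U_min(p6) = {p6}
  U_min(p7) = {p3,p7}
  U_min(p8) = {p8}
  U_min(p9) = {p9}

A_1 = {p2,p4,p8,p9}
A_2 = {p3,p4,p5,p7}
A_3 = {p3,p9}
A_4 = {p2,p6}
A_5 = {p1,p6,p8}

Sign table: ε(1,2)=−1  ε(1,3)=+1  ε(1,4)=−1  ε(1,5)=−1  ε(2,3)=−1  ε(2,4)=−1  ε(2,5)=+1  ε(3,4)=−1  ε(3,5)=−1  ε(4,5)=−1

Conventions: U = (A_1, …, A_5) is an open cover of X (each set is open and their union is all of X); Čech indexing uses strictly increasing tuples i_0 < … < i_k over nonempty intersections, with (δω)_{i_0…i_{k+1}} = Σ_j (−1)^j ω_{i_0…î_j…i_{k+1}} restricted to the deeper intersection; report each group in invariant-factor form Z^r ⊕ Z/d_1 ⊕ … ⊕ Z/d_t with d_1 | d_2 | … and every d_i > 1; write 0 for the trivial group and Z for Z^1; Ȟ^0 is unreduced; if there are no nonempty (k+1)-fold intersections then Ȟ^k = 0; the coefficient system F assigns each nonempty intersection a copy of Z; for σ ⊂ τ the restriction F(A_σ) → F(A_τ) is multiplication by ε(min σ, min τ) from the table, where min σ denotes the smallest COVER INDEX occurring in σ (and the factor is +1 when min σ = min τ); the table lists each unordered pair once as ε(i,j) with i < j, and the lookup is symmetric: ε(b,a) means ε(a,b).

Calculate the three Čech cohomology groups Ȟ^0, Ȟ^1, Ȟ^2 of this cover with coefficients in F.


nonempty overlaps:
  A12={p4} A13={p9} A14={p2} A15={p8} A23={p3} A45={p6}
C dims 5,6; δ0: rk 5, SNF 1^4·2
degree 0: 5−5−0 = 0 → Ȟ^0 ≅ 0
degree 1: 6−0−5 = 1 plus torsion [2] → Ȟ^1 ≅ Z ⊕ Z/2
degree 2: 0−0−0 = 0 → Ȟ^2 ≅ 0

Ȟ^0(U;F) ≅ 0, Ȟ^1(U;F) ≅ Z ⊕ Z/2 and Ȟ^2(U;F) ≅ 0


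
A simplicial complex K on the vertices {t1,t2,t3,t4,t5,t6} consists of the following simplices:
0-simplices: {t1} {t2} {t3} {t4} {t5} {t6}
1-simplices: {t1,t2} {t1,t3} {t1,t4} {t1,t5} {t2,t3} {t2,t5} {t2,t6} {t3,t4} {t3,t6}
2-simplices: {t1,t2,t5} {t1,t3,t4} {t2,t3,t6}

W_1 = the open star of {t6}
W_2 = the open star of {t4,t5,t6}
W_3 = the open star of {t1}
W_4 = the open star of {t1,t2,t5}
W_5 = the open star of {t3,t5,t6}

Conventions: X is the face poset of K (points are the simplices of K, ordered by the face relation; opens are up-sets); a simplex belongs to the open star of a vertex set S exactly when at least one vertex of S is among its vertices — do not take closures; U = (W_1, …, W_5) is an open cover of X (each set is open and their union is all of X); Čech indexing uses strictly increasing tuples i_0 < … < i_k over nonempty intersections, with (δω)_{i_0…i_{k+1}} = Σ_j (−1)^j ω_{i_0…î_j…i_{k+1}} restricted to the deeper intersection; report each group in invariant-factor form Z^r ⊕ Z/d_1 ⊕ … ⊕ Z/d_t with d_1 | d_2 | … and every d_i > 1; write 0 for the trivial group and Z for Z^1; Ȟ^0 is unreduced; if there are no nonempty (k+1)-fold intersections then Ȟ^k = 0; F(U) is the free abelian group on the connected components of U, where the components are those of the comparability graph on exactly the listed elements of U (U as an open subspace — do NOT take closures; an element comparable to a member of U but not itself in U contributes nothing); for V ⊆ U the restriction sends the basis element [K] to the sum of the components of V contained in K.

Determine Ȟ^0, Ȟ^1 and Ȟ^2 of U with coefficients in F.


Ȟ^0 = Z; Ȟ^1 = Z; Ȟ^2 = 0

intersection data:
  W1={{t6},{t2,t6},{t3,t6},{t2,t3,t6}} W2={{t4},{t5},{t6},{t1,t4},{t1,t5},{t2,t5},{t2,t6},{t3,t4},{t3,t6},{t1,t2,t5},{t1,t3,t4},{t2,t3,t6}} W3={{t1},{t1,t2},{t1,t3},{t1,t4},{t1,t5},{t1,t2,t5},{t1,t3,t4}} W4={{t1},{t2},{t5},{t1,t2},{t1,t3},{t1,t4},{t1,t5},{t2,t3},{t2,t5},{t2,t6},{t1,t2,t5},{t1,t3,t4},{t2,t3,t6}} W5={{t3},{t5},{t6},{t1,t3},{t1,t5},{t2,t3},{t2,t5},{t2,t6},{t3,t4},{t3,t6},{t1,t2,t5},{t1,t3,t4},{t2,t3,t6}}
  W12={{t6},{t2,t6},{t3,t6},{t2,t3,t6}} W14={{t2,t6},{t2,t3,t6}} W15={{t6},{t2,t6},{t3,t6},{t2,t3,t6}} W23={{t1,t4},{t1,t5},{t1,t2,t5},{t1,t3,t4}} W24={{t5},{t1,t4},{t1,t5},{t2,t5},{t2,t6},{t1,t2,t5},{t1,t3,t4},{t2,t3,t6}} W25={{t5},{t6},{t1,t5},{t2,t5},{t2,t6},{t3,t4},{t3,t6},{t1,t2,t5},{t1,t3,t4},{t2,t3,t6}} W34={{t1},{t1,t2},{t1,t3},{t1,t4},{t1,t5},{t1,t2,t5},{t1,t3,t4}} W35={{t1,t3},{t1,t5},{t1,t2,t5},{t1,t3,t4}} W45={{t5},{t1,t3},{t1,t5},{t2,t3},{t2,t5},{t2,t6},{t1,t2,t5},{t1,t3,t4},{t2,t3,t6}}
  W124={{t2,t6},{t2,t3,t6}} W125={{t6},{t2,t6},{t3,t6},{t2,t3,t6}} W145={{t2,t6},{t2,t3,t6}} W234={{t1,t4},{t1,t5},{t1,t2,t5},{t1,t3,t4}} W235={{t1,t5},{t1,t2,t5},{t1,t3,t4}} W245={{t5},{t1,t5},{t2,t5},{t2,t6},{t1,t2,t5},{t1,t3,t4},{t2,t3,t6}} W345={{t1,t3},{t1,t5},{t1,t2,t5},{t1,t3,t4}}
  W1245={{t2,t6},{t2,t3,t6}} W2345={{t1,t5},{t1,t2,t5},{t1,t3,t4}}
components per intersection:
  W1: {{t6},{t2,t6},{t3,t6},{t2,t3,t6}}
  W2: {{t4},{t1,t4},{t3,t4},{t1,t3,t4}} {{t5},{t1,t5},{t2,t5},{t1,t2,t5}} {{t6},{t2,t6},{t3,t6},{t2,t3,t6}}
  W3: {{t1},{t1,t2},{t1,t3},{t1,t4},{t1,t5},{t1,t2,t5},{t1,t3,t4}}
  W4: {{t1},{t2},{t5},{t1,t2},{t1,t3},{t1,t4},{t1,t5},{t2,t3},{t2,t5},{t2,t6},{t1,t2,t5},{t1,t3,t4},{t2,t3,t6}}
  W5: {{t3},{t6},{t1,t3},{t2,t3},{t2,t6},{t3,t4},{t3,t6},{t1,t3,t4},{t2,t3,t6}} {{t5},{t1,t5},{t2,t5},{t1,t2,t5}}
  W12: {{t6},{t2,t6},{t3,t6},{t2,t3,t6}}
  W14: {{t2,t6},{t2,t3,t6}}
  W15: {{t6},{t2,t6},{t3,t6},{t2,t3,t6}}
  W23: {{t1,t4},{t1,t3,t4}} {{t1,t5},{t1,t2,t5}}
  W24: {{t5},{t1,t5},{t2,t5},{t1,t2,t5}} {{t1,t4},{t1,t3,t4}} {{t2,t6},{t2,t3,t6}}
  W25: {{t5},{t1,t5},{t2,t5},{t1,t2,t5}} {{t6},{t2,t6},{t3,t6},{t2,t3,t6}} {{t3,t4},{t1,t3,t4}}
  W34: {{t1},{t1,t2},{t1,t3},{t1,t4},{t1,t5},{t1,t2,t5},{t1,t3,t4}}
  W35: {{t1,t3},{t1,t3,t4}} {{t1,t5},{t1,t2,t5}}
  W45: {{t5},{t1,t5},{t2,t5},{t1,t2,t5}} {{t1,t3},{t1,t3,t4}} {{t2,t3},{t2,t6},{t2,t3,t6}}
  W124: {{t2,t6},{t2,t3,t6}}
  W125: {{t6},{t2,t6},{t3,t6},{t2,t3,t6}}
  W145: {{t2,t6},{t2,t3,t6}}
  W234: {{t1,t4},{t1,t3,t4}} {{t1,t5},{t1,t2,t5}}
  W235: {{t1,t5},{t1,t2,t5}} {{t1,t3,t4}}
  W245: {{t5},{t1,t5},{t2,t5},{t1,t2,t5}} {{t2,t6},{t2,t3,t6}} {{t1,t3,t4}}
  W345: {{t1,t3},{t1,t3,t4}} {{t1,t5},{t1,t2,t5}}
  W1245: {{t2,t6},{t2,t3,t6}}
  W2345: {{t1,t5},{t1,t2,t5}} {{t1,t3,t4}}
C dims 8,17,12,3; δ0: rk 7, SNF 1^7; δ1: rk 9, SNF 1^9; δ2: rk 3, SNF 1^3
Ȟ^0 = (8 − 7) − 0 = 1, so Ȟ^0 ≅ Z
Ȟ^1 = (17 − 9) − 7 = 1, so Ȟ^1 ≅ Z
Ȟ^2 = (12 − 3) − 9 = 0, so Ȟ^2 ≅ 0


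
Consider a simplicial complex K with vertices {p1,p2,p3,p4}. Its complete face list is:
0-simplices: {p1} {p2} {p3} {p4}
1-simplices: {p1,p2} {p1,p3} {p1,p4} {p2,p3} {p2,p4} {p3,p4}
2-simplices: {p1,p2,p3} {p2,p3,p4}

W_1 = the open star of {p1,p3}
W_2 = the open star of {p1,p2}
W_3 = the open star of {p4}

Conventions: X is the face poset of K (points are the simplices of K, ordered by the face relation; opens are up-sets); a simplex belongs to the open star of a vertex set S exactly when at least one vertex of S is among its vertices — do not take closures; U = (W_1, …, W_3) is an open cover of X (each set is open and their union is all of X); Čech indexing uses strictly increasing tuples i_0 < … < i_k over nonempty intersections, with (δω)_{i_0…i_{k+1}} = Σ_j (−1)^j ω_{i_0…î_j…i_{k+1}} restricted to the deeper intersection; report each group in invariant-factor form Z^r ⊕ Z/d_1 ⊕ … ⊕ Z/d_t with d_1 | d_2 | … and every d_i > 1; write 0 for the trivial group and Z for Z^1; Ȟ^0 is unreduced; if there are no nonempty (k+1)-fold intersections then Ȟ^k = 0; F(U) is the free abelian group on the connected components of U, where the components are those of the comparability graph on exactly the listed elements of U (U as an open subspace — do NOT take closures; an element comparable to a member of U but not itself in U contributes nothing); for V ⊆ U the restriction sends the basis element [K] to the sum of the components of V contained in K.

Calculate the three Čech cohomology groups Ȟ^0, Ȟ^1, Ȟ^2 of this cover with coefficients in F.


Ȟ^0(U;F) ≅ Z; Ȟ^1(U;F) ≅ Z; Ȟ^2(U;F) ≅ 0

nonempty overlaps:
  W1={{p1},{p3},{p1,p2},{p1,p3},{p1,p4},{p2,p3},{p3,p4},{p1,p2,p3},{p2,p3,p4}} W2={{p1},{p2},{p1,p2},{p1,p3},{p1,p4},{p2,p3},{p2,p4},{p1,p2,p3},{p2,p3,p4}} W3={{p4},{p1,p4},{p2,p4},{p3,p4},{p2,p3,p4}}
  W12={{p1},{p1,p2},{p1,p3},{p1,p4},{p2,p3},{p1,p2,p3},{p2,p3,p4}} W13={{p1,p4},{p3,p4},{p2,p3,p4}} W23={{p1,p4},{p2,p4},{p2,p3,p4}}
  W123={{p1,p4},{p2,p3,p4}}
components per intersection:
  W1: {{p1},{p3},{p1,p2},{p1,p3},{p1,p4},{p2,p3},{p3,p4},{p1,p2,p3},{p2,p3,p4}}
  W2: {{p1},{p2},{p1,p2},{p1,p3},{p1,p4},{p2,p3},{p2,p4},{p1,p2,p3},{p2,p3,p4}}
  W3: {{p4},{p1,p4},{p2,p4},{p3,p4},{p2,p3,p4}}
  W12: {{p1},{p1,p2},{p1,p3},{p1,p4},{p2,p3},{p1,p2,p3},{p2,p3,p4}}
  W13: {{p1,p4}} {{p3,p4},{p2,p3,p4}}
  W23: {{p1,p4}} {{p2,p4},{p2,p3,p4}}
  W123: {{p1,p4}} {{p2,p3,p4}}
C dims 3,5,2; δ0: rk 2, SNF 1^2; δ1: rk 2, SNF 1^2
degree 0: 3−2−0 = 1 → Ȟ^0 ≅ Z
degree 1: 5−2−2 = 1 → Ȟ^1 ≅ Z
degree 2: 2−0−2 = 0 → Ȟ^2 ≅ 0


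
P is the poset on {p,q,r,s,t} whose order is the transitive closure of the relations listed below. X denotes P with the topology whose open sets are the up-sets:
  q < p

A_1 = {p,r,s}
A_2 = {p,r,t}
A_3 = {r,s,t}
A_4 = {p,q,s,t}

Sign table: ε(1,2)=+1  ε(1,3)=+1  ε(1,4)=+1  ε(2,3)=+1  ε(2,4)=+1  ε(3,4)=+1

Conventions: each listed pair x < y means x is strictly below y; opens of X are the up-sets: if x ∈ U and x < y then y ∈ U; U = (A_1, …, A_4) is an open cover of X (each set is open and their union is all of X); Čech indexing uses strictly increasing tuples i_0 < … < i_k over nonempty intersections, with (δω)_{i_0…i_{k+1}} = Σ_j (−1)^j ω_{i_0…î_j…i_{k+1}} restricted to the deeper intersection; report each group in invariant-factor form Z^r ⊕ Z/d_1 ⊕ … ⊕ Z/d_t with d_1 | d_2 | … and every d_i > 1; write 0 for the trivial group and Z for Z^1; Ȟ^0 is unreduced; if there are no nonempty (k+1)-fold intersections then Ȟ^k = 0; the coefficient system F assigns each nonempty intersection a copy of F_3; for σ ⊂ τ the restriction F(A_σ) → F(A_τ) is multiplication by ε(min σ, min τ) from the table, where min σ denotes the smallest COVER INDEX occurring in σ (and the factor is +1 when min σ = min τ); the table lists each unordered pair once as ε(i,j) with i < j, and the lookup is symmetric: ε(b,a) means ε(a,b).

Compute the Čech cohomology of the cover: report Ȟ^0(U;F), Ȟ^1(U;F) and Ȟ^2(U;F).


Ȟ^0 ≅ Z/3; Ȟ^1 ≅ 0; Ȟ^2 ≅ Z/3

nonempty intersections:
  A12={p,r} A13={r,s} A14={p,s} A23={r,t} A24={p,t} A34={s,t}
  A123={r} A124={p} A134={s} A234={t}
C dims 4,6,4; δ0: rk_F3 3; δ1: rk_F3 3
Ȟ^0: (4−3)−0=1 ⇒ Z/3
Ȟ^1: (6−3)−3=0 ⇒ 0
Ȟ^2: (4−0)−3=1 ⇒ Z/3


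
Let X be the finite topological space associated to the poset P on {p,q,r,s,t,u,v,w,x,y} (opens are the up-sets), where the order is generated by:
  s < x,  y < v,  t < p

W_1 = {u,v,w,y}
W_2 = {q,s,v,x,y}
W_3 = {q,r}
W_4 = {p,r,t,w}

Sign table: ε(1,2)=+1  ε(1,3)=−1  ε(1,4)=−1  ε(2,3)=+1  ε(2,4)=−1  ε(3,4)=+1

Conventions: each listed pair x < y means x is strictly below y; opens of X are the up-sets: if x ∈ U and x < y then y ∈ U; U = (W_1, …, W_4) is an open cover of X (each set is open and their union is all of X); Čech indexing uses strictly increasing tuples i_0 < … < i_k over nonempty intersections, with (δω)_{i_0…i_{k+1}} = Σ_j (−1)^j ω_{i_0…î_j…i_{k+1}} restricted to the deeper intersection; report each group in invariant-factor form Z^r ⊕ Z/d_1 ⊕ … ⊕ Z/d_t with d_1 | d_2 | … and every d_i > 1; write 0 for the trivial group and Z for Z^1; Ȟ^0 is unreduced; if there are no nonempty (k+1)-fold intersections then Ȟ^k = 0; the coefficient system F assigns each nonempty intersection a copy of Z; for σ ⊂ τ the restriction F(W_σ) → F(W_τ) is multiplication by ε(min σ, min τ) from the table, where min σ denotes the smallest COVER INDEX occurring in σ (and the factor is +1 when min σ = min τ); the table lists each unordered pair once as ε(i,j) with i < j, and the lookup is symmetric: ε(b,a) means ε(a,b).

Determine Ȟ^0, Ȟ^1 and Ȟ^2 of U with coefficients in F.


Ȟ^0 ≅ 0; Ȟ^1 ≅ Z/2; Ȟ^2 ≅ 0

cover nerve:
  W12={v,y} W14={w} W23={q} W34={r}
C dims 4,4; δ0: rk 4, SNF 1^3·2
Ȟ^0: (4−4)−0=0 ⇒ 0
Ȟ^1: (4−0)−4=0 plus torsion [2] ⇒ Z/2
Ȟ^2: (0−0)−0=0 ⇒ 0


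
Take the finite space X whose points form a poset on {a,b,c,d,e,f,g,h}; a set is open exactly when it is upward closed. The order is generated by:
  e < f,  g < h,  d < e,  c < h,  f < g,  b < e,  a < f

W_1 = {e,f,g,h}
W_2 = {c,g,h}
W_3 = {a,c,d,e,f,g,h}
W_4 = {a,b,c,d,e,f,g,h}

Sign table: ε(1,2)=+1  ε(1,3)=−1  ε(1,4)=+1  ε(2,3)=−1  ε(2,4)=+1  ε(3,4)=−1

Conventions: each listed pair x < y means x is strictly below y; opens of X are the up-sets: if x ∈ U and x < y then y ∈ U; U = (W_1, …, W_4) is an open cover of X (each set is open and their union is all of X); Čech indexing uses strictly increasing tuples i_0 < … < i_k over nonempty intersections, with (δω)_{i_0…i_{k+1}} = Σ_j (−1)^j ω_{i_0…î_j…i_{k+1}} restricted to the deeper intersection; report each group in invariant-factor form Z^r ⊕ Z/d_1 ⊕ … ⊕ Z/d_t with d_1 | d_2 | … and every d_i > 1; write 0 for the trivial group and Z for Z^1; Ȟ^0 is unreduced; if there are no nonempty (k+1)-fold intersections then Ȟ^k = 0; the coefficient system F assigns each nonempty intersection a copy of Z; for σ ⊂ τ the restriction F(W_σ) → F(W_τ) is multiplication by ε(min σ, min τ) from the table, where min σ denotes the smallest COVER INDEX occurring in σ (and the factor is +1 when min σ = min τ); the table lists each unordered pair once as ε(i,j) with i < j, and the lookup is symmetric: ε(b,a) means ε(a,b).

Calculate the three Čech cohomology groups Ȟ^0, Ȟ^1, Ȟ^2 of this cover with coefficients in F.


nerve simplices:
  W12={g,h} W13={e,f,g,h} W14={e,f,g,h} W23={c,g,h} W24={c,g,h} W34={a,c,d,e,f,g,h}
  W123={g,h} W124={g,h} W134={e,f,g,h} W234={c,g,h}
  W1234={g,h}
C dims 4,6,4,1; δ0: rk 3, SNF 1^3; δ1: rk 3, SNF 1^3; δ2: rk 1, SNF 1^1
degree 0: 4−3−0 = 1 → Ȟ^0 ≅ Z
degree 1: 6−3−3 = 0 → Ȟ^1 ≅ 0
degree 2: 4−1−3 = 0 → Ȟ^2 ≅ 0

Ȟ^0 ≅ Z, Ȟ^1 ≅ 0, Ȟ^2 ≅ 0


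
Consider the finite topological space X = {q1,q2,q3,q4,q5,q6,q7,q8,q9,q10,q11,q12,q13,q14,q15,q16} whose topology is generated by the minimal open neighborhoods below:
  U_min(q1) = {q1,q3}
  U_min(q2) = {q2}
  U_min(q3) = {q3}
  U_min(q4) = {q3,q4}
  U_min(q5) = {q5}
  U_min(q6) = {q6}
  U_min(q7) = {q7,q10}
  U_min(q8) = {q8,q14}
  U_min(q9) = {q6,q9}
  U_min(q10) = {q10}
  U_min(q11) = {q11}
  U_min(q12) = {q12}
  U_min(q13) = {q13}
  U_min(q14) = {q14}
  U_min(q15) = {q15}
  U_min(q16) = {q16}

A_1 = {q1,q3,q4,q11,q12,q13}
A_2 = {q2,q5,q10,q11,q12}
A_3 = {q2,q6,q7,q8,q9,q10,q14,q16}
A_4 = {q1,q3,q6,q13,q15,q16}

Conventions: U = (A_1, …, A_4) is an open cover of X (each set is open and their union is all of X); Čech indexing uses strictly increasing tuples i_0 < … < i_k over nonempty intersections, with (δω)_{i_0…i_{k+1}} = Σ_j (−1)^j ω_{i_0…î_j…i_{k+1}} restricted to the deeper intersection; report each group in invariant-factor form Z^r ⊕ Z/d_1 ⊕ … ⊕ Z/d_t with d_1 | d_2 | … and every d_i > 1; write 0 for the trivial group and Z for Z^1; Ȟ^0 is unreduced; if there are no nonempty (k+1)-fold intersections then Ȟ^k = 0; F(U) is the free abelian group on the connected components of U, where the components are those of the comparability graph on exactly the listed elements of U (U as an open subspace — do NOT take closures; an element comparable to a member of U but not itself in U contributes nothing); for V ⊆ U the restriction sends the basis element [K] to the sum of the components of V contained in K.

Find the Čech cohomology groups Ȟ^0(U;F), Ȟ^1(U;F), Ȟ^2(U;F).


Ȟ^0(U;F) ≅ Z^11, Ȟ^1(U;F) ≅ 0, Ȟ^2(U;F) ≅ 0

nerve of the cover:
  A12={q11,q12} A14={q1,q3,q13} A23={q2,q10} A34={q6,q16}
components per intersection:
  A1: {q1,q3,q4} {q11} {q12} {q13}
  A2: {q2} {q5} {q10} {q11} {q12}
  A3: {q2} {q6,q9} {q7,q10} {q8,q14} {q16}
  A4: {q1,q3} {q6} {q13} {q15} {q16}
  A12: {q11} {q12}
  A14: {q1,q3} {q13}
  A23: {q2} {q10}
  A34: {q6} {q16}
C dims 19,8; δ0: rk 8, SNF 1^8
Ȟ^0 = (19 − 8) − 0 = 11, so Ȟ^0 ≅ Z^11
Ȟ^1 = (8 − 0) − 8 = 0, so Ȟ^1 ≅ 0
Ȟ^2 = (0 − 0) − 0 = 0, so Ȟ^2 ≅ 0


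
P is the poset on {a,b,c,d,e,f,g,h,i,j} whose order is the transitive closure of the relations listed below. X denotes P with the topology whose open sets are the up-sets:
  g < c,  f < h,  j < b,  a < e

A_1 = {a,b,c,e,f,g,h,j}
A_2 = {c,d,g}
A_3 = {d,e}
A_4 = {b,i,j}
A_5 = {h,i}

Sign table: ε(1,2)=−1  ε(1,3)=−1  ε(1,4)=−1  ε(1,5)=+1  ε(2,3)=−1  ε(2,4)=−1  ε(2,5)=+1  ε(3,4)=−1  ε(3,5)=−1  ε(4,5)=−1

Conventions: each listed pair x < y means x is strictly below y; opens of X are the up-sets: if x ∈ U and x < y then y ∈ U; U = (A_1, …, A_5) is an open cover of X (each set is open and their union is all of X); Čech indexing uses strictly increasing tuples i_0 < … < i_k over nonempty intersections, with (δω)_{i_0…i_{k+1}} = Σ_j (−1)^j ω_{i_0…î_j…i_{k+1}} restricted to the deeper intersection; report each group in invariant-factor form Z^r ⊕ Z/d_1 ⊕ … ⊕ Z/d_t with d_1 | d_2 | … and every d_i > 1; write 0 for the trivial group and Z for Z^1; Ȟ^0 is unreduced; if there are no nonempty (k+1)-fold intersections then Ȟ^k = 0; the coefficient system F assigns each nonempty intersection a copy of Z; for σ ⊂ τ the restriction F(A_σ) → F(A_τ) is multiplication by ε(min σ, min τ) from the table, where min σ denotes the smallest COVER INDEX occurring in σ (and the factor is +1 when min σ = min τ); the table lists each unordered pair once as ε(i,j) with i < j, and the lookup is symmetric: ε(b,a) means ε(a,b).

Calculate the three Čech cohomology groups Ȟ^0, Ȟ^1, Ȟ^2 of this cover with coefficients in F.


cover nerve:
  A12={c,g} A13={e} A14={b,j} A15={h} A23={d} A45={i}
C dims 5,6; δ0: rk 5, SNF 1^4·2
Ȟ^0: (5−5)−0=0 ⇒ 0
Ȟ^1: (6−0)−5=1 plus torsion [2] ⇒ Z ⊕ Z/2
Ȟ^2: (0−0)−0=0 ⇒ 0

Ȟ^0(U;F) ≅ 0, Ȟ^1(U;F) ≅ Z ⊕ Z/2 and Ȟ^2(U;F) ≅ 0


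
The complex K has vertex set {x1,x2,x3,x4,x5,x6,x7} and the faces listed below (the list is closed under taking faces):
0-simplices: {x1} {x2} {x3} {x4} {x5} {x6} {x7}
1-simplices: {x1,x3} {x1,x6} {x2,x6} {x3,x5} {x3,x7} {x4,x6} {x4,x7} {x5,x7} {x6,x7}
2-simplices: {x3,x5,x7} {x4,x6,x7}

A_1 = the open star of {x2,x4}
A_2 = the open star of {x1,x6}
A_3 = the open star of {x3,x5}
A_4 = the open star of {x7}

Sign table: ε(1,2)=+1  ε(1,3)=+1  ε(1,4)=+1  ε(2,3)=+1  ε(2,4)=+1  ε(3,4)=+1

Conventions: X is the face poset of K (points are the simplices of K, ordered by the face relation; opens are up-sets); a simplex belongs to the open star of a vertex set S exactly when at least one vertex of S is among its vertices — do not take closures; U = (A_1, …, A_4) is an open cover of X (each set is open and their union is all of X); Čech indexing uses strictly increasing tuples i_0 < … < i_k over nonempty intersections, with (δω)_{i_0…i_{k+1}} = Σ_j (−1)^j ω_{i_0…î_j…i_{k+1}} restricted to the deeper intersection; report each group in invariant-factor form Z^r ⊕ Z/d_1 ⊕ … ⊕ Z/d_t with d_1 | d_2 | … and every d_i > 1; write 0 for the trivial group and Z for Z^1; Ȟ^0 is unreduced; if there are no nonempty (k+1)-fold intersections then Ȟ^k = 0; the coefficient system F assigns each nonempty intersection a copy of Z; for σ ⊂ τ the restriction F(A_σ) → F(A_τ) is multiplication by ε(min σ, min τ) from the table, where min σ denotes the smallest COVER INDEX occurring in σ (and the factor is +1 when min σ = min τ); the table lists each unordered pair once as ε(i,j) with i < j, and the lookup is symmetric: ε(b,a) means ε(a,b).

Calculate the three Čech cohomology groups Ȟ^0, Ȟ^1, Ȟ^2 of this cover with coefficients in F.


nerve simplices:
  A1={{x2},{x4},{x2,x6},{x4,x6},{x4,x7},{x4,x6,x7}} A2={{x1},{x6},{x1,x3},{x1,x6},{x2,x6},{x4,x6},{x6,x7},{x4,x6,x7}} A3={{x3},{x5},{x1,x3},{x3,x5},{x3,x7},{x5,x7},{x3,x5,x7}} A4={{x7},{x3,x7},{x4,x7},{x5,x7},{x6,x7},{x3,x5,x7},{x4,x6,x7}}
  A12={{x2,x6},{x4,x6},{x4,x6,x7}} A14={{x4,x7},{x4,x6,x7}} A23={{x1,x3}} A24={{x6,x7},{x4,x6,x7}} A34={{x3,x7},{x5,x7},{x3,x5,x7}}
  A124={{x4,x6,x7}}
C dims 4,5,1; δ0: rk 3, SNF 1^3; δ1: rk 1, SNF 1^1
degree 0: 4−3−0 = 1 → Ȟ^0 ≅ Z
degree 1: 5−1−3 = 1 → Ȟ^1 ≅ Z
degree 2: 1−0−1 = 0 → Ȟ^2 ≅ 0

Ȟ^0(U;F) ≅ Z,  Ȟ^1(U;F) ≅ Z,  Ȟ^2(U;F) ≅ 0


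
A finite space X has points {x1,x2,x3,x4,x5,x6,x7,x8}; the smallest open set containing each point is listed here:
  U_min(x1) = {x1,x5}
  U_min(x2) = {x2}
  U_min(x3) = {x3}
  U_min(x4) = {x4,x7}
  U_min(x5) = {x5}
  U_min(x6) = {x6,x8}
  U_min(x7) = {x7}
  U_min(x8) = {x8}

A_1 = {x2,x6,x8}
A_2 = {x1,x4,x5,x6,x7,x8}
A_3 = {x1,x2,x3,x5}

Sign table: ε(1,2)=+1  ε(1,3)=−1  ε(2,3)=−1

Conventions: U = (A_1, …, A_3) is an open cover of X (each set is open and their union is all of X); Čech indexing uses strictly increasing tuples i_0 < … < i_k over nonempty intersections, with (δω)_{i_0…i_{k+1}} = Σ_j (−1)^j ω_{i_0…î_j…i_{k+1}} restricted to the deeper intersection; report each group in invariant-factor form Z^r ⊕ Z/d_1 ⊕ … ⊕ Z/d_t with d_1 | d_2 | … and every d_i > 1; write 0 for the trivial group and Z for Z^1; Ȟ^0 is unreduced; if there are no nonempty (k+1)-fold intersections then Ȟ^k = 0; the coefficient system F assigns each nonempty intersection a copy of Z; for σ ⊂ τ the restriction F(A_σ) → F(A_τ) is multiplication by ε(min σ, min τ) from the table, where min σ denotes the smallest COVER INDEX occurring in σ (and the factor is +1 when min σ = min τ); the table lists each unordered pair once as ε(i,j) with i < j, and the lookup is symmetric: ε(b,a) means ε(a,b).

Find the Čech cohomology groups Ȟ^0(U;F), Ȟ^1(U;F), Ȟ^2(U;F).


Ȟ^0 = Z, Ȟ^1 = Z and Ȟ^2 = 0

cover nerve:
  A12={x6,x8} A13={x2} A23={x1,x5}
C dims 3,3; δ0: rk 2, SNF 1^2
Ȟ^0: (3−2)−0=1 ⇒ Z
Ȟ^1: (3−0)−2=1 ⇒ Z
Ȟ^2: (0−0)−0=0 ⇒ 0


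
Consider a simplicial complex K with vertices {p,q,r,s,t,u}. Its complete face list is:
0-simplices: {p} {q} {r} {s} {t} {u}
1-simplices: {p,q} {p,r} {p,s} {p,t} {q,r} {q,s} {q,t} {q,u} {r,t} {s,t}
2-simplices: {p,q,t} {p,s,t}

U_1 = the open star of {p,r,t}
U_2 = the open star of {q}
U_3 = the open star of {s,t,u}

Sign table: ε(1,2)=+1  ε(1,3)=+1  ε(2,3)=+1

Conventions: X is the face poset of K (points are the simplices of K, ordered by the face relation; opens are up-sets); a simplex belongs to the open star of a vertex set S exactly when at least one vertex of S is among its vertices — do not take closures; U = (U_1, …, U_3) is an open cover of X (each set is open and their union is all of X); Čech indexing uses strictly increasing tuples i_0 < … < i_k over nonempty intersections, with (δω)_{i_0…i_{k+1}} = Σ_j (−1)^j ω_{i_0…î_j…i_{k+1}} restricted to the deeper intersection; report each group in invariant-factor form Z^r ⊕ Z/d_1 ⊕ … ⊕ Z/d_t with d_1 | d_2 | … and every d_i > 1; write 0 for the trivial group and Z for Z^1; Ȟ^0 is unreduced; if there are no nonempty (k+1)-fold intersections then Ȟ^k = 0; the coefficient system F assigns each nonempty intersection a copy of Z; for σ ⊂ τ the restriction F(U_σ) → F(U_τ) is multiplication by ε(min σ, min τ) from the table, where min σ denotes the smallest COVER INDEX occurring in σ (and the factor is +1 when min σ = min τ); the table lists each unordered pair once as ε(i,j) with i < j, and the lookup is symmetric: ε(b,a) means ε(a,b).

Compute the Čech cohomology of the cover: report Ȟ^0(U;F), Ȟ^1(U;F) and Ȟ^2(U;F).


Ȟ^0 = Z, Ȟ^1 = 0 and Ȟ^2 = 0

intersection data:
  U1={{p},{r},{t},{p,q},{p,r},{p,s},{p,t},{q,r},{q,t},{r,t},{s,t},{p,q,t},{p,s,t}} U2={{q},{p,q},{q,r},{q,s},{q,t},{q,u},{p,q,t}} U3={{s},{t},{u},{p,s},{p,t},{q,s},{q,t},{q,u},{r,t},{s,t},{p,q,t},{p,s,t}}
  U12={{p,q},{q,r},{q,t},{p,q,t}} U13={{t},{p,s},{p,t},{q,t},{r,t},{s,t},{p,q,t},{p,s,t}} U23={{q,s},{q,t},{q,u},{p,q,t}}
  U123={{q,t},{p,q,t}}
C dims 3,3,1; δ0: rk 2, SNF 1^2; δ1: rk 1, SNF 1^1
Ȟ^0 = (3 − 2) − 0 = 1, so Ȟ^0 ≅ Z
Ȟ^1 = (3 − 1) − 2 = 0, so Ȟ^1 ≅ 0
Ȟ^2 = (1 − 0) − 1 = 0, so Ȟ^2 ≅ 0


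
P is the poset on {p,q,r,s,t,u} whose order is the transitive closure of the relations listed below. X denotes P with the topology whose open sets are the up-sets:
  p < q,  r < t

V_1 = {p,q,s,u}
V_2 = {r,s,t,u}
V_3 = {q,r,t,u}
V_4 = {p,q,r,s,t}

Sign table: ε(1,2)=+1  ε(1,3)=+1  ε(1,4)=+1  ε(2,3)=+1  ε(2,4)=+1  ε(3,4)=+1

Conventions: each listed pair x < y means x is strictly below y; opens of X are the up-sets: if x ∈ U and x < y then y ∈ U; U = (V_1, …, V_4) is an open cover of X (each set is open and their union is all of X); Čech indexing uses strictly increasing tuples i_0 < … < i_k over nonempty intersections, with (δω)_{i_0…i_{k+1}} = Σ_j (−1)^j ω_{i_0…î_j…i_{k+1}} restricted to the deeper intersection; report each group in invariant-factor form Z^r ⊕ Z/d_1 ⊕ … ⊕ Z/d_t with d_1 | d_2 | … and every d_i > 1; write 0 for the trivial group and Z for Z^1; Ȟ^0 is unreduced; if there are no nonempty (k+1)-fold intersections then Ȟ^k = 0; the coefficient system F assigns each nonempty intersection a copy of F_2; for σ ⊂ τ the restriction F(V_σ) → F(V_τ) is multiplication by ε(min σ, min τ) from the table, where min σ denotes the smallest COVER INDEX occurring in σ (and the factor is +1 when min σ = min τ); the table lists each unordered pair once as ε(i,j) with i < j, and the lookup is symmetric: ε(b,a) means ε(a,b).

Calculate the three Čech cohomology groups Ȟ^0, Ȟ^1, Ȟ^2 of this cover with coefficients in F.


Ȟ^0 ≅ Z/2, Ȟ^1 ≅ 0 and Ȟ^2 ≅ Z/2

nonempty overlaps:
  V12={s,u} V13={q,u} V14={p,q,s} V23={r,t,u} V24={r,s,t} V34={q,r,t}
  V123={u} V124={s} V134={q} V234={r,t}
C dims 4,6,4; δ0: rk_F2 3; δ1: rk_F2 3
degree 0: 4−3−0 = 1 → Ȟ^0 ≅ Z/2
degree 1: 6−3−3 = 0 → Ȟ^1 ≅ 0
degree 2: 4−0−3 = 1 → Ȟ^2 ≅ Z/2


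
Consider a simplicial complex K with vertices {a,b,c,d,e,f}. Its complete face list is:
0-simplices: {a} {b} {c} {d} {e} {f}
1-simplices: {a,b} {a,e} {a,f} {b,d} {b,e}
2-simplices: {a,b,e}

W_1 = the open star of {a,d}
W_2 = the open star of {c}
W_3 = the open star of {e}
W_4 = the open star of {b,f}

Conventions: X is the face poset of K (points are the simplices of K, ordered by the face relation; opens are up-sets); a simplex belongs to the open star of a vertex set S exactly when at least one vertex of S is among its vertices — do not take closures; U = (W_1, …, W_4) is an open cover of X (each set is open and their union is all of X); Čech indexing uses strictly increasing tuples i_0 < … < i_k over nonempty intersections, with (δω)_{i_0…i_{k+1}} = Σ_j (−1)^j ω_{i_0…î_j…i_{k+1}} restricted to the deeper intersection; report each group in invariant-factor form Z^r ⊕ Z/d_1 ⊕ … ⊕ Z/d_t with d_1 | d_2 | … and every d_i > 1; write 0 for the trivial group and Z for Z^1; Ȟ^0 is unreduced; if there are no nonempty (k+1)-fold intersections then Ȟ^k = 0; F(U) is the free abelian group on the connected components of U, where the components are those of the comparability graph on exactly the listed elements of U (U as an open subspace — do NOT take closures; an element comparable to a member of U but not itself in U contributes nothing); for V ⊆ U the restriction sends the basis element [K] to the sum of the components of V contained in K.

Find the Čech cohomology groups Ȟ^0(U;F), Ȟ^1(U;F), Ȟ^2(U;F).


nonempty overlaps:
  W1={{a},{d},{a,b},{a,e},{a,f},{b,d},{a,b,e}} W2={{c}} W3={{e},{a,e},{b,e},{a,b,e}} W4={{b},{f},{a,b},{a,f},{b,d},{b,e},{a,b,e}}
  W13={{a,e},{a,b,e}} W14={{a,b},{a,f},{b,d},{a,b,e}} W34={{b,e},{a,b,e}}
  W134={{a,b,e}}
components per intersection:
  W1: {{a},{a,b},{a,e},{a,f},{a,b,e}} {{d},{b,d}}
  W2: {{c}}
  W3: {{e},{a,e},{b,e},{a,b,e}}
  W4: {{b},{a,b},{b,d},{b,e},{a,b,e}} {{f},{a,f}}
  W13: {{a,e},{a,b,e}}
  W14: {{a,b},{a,b,e}} {{a,f}} {{b,d}}
  W34: {{b,e},{a,b,e}}
  W134: {{a,b,e}}
C dims 6,5,1; δ0: rk 4, SNF 1^4; δ1: rk 1, SNF 1^1
degree 0: 6−4−0 = 2 → Ȟ^0 ≅ Z^2
degree 1: 5−1−4 = 0 → Ȟ^1 ≅ 0
degree 2: 1−0−1 = 0 → Ȟ^2 ≅ 0

Ȟ^0 ≅ Z^2, Ȟ^1 ≅ 0, Ȟ^2 ≅ 0


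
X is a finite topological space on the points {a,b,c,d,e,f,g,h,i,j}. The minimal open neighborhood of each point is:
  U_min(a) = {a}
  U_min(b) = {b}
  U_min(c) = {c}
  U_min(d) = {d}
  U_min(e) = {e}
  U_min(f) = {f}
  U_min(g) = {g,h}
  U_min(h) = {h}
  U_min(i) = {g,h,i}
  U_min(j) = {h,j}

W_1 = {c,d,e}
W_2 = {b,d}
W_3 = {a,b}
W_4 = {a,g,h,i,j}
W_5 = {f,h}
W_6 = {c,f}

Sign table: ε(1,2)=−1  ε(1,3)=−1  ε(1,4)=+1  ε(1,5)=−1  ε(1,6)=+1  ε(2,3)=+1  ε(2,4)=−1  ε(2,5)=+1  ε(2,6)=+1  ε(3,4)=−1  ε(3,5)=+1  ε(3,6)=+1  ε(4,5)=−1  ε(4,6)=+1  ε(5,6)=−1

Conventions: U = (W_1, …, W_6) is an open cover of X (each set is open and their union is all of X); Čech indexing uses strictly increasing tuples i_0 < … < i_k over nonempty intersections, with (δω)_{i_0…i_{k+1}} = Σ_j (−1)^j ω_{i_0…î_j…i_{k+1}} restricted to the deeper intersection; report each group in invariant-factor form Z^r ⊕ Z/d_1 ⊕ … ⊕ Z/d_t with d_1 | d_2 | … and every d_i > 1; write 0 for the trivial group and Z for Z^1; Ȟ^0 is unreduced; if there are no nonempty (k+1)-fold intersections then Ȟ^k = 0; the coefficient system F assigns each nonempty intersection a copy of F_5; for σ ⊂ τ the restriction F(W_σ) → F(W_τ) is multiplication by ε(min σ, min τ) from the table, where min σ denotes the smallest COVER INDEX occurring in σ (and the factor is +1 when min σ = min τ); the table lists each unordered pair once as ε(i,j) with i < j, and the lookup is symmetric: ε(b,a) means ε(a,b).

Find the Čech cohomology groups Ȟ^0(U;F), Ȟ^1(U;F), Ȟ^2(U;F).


intersection data:
  W12={d} W16={c} W23={b} W34={a} W45={h} W56={f}
C dims 6,6; δ0: rk_F5 5
Ȟ^0 = (6 − 5) − 0 = 1, so Ȟ^0 ≅ Z/5
Ȟ^1 = (6 − 0) − 5 = 1, so Ȟ^1 ≅ Z/5
Ȟ^2 = (0 − 0) − 0 = 0, so Ȟ^2 ≅ 0

Ȟ^0(U;F) ≅ Z/5, Ȟ^1(U;F) ≅ Z/5 and Ȟ^2(U;F) ≅ 0


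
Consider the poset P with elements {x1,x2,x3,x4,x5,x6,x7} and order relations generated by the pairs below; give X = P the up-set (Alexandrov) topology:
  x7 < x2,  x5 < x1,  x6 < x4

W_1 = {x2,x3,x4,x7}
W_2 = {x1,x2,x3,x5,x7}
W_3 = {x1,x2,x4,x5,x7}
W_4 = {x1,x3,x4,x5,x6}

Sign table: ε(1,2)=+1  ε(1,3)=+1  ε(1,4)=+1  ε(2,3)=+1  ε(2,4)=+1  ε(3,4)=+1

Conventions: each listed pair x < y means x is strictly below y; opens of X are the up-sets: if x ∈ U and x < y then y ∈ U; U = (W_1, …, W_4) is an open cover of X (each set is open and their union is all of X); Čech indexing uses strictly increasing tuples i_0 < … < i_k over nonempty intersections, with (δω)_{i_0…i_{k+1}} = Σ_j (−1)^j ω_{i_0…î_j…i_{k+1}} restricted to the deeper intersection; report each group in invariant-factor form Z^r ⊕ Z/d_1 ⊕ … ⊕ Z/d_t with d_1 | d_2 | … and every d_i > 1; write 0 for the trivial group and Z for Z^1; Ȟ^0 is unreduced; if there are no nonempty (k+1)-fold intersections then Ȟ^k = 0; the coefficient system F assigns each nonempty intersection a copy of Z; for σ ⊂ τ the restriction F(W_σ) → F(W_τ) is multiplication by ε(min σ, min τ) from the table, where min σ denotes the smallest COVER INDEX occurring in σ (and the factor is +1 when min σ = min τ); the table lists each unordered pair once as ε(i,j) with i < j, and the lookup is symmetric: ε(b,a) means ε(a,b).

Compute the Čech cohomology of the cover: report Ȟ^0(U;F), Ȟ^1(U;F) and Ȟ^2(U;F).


nerve simplices:
  W12={x2,x3,x7} W13={x2,x4,x7} W14={x3,x4} W23={x1,x2,x5,x7} W24={x1,x3,x5} W34={x1,x4,x5}
  W123={x2,x7} W124={x3} W134={x4} W234={x1,x5}
C dims 4,6,4; δ0: rk 3, SNF 1^3; δ1: rk 3, SNF 1^3
degree 0: 4−3−0 = 1 → Ȟ^0 ≅ Z
degree 1: 6−3−3 = 0 → Ȟ^1 ≅ 0
degree 2: 4−0−3 = 1 → Ȟ^2 ≅ Z

Ȟ^0 = Z, Ȟ^1 = 0 and Ȟ^2 = Z
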